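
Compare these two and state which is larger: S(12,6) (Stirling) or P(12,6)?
S(12,6) = 6·S(11,6) + S(11,5) = 6·179,487 + 246,730 = 1,323,652; P(12,6) = 665,280.
Final answer: S(12,6)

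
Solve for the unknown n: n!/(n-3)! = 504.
9

Working:
n!/(n-3)! = n×(n-1)×(n-2), a product of 3 consecutive integers ≈ (n−1)^3. 504^(1/3) + 1 ≈ 9.0; check n = 9: 9×8×7 = 504 ✓. So n = 9.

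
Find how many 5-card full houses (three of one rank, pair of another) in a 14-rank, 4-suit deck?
4,368

Explanation: Triple rank: 14. Triple suits: C(4,3)=4. Pair rank: 13. Pair suits: C(4,2)=6. Total: 4,368.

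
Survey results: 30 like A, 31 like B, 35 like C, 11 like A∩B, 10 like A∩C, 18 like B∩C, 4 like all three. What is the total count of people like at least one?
61

Explanation: |A∪B∪C| = 30+31+35-11-10-18+4 = 61.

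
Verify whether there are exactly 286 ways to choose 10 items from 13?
True
C(13,10) = 286.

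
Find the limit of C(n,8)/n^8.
1/40320
C(n,8) ≈ n^8/8! for large n. Limit = 1/8! = 1/40320.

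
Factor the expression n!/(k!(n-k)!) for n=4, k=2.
C(4,2) = 6

Solution: This is the binomial coefficient C(4,2) = 6.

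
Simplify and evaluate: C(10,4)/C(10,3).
7/4

C(n,k+1)/C(n,k) = (n−k)/(k+1). Here (10−3)/(3+1) = 7/4 = 7/4.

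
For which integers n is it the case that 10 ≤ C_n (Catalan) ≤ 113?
4, 5

Explanation: C_3=5; C_4=14; C_5=42; C_6=132. So valid n = 4, 5.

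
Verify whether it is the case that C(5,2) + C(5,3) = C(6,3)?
True

Solution: Pascal's identity: LHS = 10 + 10 = 20; RHS = C(6,3) = 20. Both sides agree, so the statement holds.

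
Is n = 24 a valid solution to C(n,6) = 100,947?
No
C(24,6) = 24·23·22·21·20·19/6! = 96,909,120/720 = 134,596, which does not equal 100,947.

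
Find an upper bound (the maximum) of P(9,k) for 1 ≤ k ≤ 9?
P(9,k) increases in k, so maximum at k = 9: 9! = 362,880.
Final answer: 362,880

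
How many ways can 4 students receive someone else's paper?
9

Reasoning: Using D(n) = (n-1)[D(n-1) + D(n-2)]:
D(4) = (4-1) × [D(3) + D(2)]
      = 3 × [2 + 1]
      = 3 × 3
      = 9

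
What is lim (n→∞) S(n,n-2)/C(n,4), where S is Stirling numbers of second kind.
3

Solution: The leading term of S(n,n-2) as a polynomial in n is (3)!!·C(n,4), so the ratio → (3)!! = 3.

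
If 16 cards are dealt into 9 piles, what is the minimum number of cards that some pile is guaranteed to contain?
2
Pigeonhole: ⌈16/9⌉ = 2.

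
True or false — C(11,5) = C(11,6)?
True

Symmetry C(n,k) = C(n,n-k): C(11,5) = 462 and C(11,6) = 462. Both sides agree, so the statement holds.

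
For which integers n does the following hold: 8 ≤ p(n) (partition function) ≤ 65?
6, 7, 8, 9, 10, 11

Tabulating p(n) via p(n) = p(n−1) + p(n−2) − p(n−5) − p(n−7) + …: p(5)=7; p(6)=11; p(7)=15; p(8)=22; p(9)=30; p(10)=42; p(11)=56; p(12)=77. So valid n = 6, 7, 8, 9, 10, 11.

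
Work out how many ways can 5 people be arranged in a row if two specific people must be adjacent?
48

Treat pair as unit: (5-1)! arrangements × 2 internal orders = 48.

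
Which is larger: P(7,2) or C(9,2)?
P(7,2)

Reasoning: P(7,2)=42, C(9,2)=36.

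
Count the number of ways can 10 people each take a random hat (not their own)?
1,334,961

Reasoning: Using D(n) = (n-1)[D(n-1) + D(n-2)]:
D(10) = (10-1) × [D(9) + D(8)]
      = 9 × [133496 + 14833]
      = 9 × 148329
      = 1,334,961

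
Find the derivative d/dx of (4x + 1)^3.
12(4x + 1)^2

Working:
Chain rule: 3(4x+1)^{2} × 4 = 12(4x+1)^{2}.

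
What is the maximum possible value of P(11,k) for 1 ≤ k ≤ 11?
39,916,800

P(11,k) increases in k, so maximum at k = 11: 11! = 39,916,800.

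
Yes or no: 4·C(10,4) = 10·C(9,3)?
Yes

Reasoning: Absorption identity k·C(n,k) = n·C(n-1,k-1). LHS = 4·210 = 840; RHS = 10·84 = 840.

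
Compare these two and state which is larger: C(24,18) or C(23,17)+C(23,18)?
By Pascal's identity: C(24,18) = C(23,17)+C(23,18) = 134,596. Equal.

Answer: Equal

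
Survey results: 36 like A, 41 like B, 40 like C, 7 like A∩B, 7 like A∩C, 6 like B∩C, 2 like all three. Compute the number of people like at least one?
99
|A∪B∪C| = 36+41+40-7-7-6+2 = 99.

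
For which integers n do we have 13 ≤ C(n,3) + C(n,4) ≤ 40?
5, 6

Explanation: C(4,3)+C(4,4)=5; C(5,3)+C(5,4)=15; C(6,3)+C(6,4)=35; C(7,3)+C(7,4)=70. So valid n = 5, 6.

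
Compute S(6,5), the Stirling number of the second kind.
Using the Stirling recurrence: S(n,k) = k·S(n-1,k) + S(n-1,k-1)
S(6,5) = 5·S(5,5) + S(5,4)
         = 5·1 + 10
         = 5 + 10
         = 15

Answer: 15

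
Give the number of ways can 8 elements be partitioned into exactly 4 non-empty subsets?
This equals S(8,4), the Stirling number of the 2nd kind.
Using the Stirling recurrence: S(n,k) = k·S(n-1,k) + S(n-1,k-1)
S(8,4) = 4·S(7,4) + S(7,3)
         = 4·350 + 301
         = 1400 + 301
         = 1,701

Answer: 1,701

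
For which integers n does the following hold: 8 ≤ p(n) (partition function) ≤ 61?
6, 7, 8, 9, 10, 11

Working:
Tabulating p(n) via p(n) = p(n−1) + p(n−2) − p(n−5) − p(n−7) + …: p(5)=7; p(6)=11; p(7)=15; p(8)=22; p(9)=30; p(10)=42; p(11)=56; p(12)=77. So valid n = 6, 7, 8, 9, 10, 11.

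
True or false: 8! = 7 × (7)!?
False

Working:
8! = 8 × 7! = 40,320, but 7 × 7! = 35,280.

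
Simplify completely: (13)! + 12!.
6,706,022,400

Solution: (13)! + 12! = (13)·12! + 12! = (13+1)·12! = 14·12! = 6,706,022,400.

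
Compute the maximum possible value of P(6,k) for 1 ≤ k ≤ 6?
720

Explanation: P(6,k) increases in k, so maximum at k = 6: 6! = 720.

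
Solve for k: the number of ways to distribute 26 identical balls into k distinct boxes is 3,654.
Stars and bars: the count is C(26+k−1, k−1), increasing in k. k=2: C(27,1) = 27, k=3: C(28,2) = 378, k=4: C(29,3) = 3,654 ✓. So k = 4.

Answer: 4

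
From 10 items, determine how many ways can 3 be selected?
120

Working:
C(10,3) = 10! / (3! × (10-3)!)
         = 10! / (3! × 7!)
         = 120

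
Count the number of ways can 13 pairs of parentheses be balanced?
742,900

Explanation: Using the Catalan number formula: C_n = C(2n, n) / (n+1)
C_13 = C(26, 13) / (13+1)
     = 10400600 / 14
     = 742,900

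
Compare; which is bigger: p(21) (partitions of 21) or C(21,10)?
C(21,10)

Working:
Pentagonal recurrence p(n) = p(n−1) + p(n−2) − p(n−5) − p(n−7) + …: p(21) = p(20) + p(19) − p(16) − p(14) + p(9) + p(6) = 627 + 490 − 231 − 135 + 30 + 11 = 792; C(21,10) = 352,716.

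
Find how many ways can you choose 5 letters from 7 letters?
21

Explanation: C(7,5) = 7! / (5! × (7-5)!)
         = 7! / (5! × 2!)
         = 21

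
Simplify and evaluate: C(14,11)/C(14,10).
4/11

Explanation: C(n,k+1)/C(n,k) = (n−k)/(k+1). Here (14−10)/(10+1) = 4/11 = 4/11.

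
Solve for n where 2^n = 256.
8
2^8 = 256, so n = 8.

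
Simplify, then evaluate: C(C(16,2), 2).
7,140

Explanation: C(16,2) = 120, then C(120, 2) = 7,140.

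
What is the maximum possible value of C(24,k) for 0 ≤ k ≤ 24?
2,704,156

Explanation: Maximum at k = 12: C(24,12) = 2,704,156.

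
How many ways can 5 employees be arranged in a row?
120

Working:
Arrangements of 5 distinct objects: 5! = 120.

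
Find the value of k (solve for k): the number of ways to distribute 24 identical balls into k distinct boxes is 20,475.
Stars and bars: the count is C(24+k−1, k−1), increasing in k. k=3: C(26,2) = 325, k=4: C(27,3) = 2,925, k=5: C(28,4) = 20,475 ✓. So k = 5.

Answer: 5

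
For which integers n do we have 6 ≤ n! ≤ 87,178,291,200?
3, 4, 5, 6, 7, 8, 9, 10, 11, 12, 13, 14

Working:
n! is strictly increasing; 3! = 6 and 14! = 87,178,291,200, so valid n = 3, 4, 5, 6, 7, 8, 9, 10, 11, 12, 13, 14.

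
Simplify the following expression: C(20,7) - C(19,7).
27,132

Explanation: C(20,7) - C(19,7) = C(19,6) = 27,132.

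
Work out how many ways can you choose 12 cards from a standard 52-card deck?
C(52,12) = 206,379,406,870.

Answer: 206,379,406,870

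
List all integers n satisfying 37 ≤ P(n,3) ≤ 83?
P(4,3)=24; P(5,3)=60; P(6,3)=120. So valid n = 5.
Final answer: 5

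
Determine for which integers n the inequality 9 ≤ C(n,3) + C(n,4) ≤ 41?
5, 6

Reasoning: C(4,3)+C(4,4)=5; C(5,3)+C(5,4)=15; C(6,3)+C(6,4)=35; C(7,3)+C(7,4)=70. So valid n = 5, 6.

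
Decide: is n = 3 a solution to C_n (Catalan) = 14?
No

Working:
C_3 = C(6,3)/(3+1) = 20/4 = 5, which does not equal 14.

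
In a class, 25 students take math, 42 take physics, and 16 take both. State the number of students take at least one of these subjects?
51

Reasoning: |A∪B| = |A|+|B|-|A∩B| = 25+42-16 = 51.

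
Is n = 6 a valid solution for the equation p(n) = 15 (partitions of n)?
No

Explanation: Pentagonal recurrence p(n) = p(n−1) + p(n−2) − p(n−5) − p(n−7) + …: p(6) = p(5) + p(4) − p(1) = 7 + 5 − 1 = 11, which does not equal 15.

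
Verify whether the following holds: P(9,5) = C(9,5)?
P(9,5) = 15,120 but C(9,5) = 126; they differ by a factor of 5! = 120, so the statement does not hold.
Final answer: False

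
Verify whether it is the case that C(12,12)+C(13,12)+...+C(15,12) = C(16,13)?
True

Solution: Hockey stick identity gives Σ = C(16,13) = 560; RHS C(16,13) = 560.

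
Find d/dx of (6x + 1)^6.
Chain rule: 6(6x+1)^{5} × 6 = 36(6x+1)^{5}.
Final answer: 36(6x + 1)^5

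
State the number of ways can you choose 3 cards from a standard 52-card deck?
22,100

Reasoning: C(52,3) = 22,100.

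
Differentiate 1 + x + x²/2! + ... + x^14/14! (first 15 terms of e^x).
Differentiating term by term gives the first 14 terms of e^x.

Answer: 1 + x + x²/2! + ... + x^13/13!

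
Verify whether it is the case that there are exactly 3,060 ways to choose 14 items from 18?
True

Reasoning: C(18,14) = 3,060.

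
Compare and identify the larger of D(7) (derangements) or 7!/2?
7!/2
D(7) = (7-1)·[D(6) + D(5)] = 6·[265 + 44] = 1,854; 7!/2 = 5,040/2 = 2,520.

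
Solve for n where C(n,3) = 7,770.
C(n,3) = n(n−1)(n−2)/3! is increasing in n, and n(n−1)(n−2) = 3!·7,770 = 46,620 ≈ (n−1)^3 gives n ≈ 37.0. Check: C(35,3) = 6,545, C(36,3) = 7,140, C(37,3) = 7,770 ✓. So n = 37.

Answer: 37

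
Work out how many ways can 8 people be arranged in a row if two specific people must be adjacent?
10,080

Solution: Treat pair as unit: (8-1)! arrangements × 2 internal orders = 10,080.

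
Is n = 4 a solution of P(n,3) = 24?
P(4,3) = 4·3·2 = 24, which equals 24.
Final answer: Yes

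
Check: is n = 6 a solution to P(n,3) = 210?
No
P(6,3) = 6·5·4 = 120, which does not equal 210.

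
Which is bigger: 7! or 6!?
7!=5,040, 6!=720. 7! > 6!.
Final answer: 7!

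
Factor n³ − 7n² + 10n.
n(n − 2)(n − 5)

n³ − 7n² + 10n = n(n² − 7n + 10) = n(n − 2)(n − 5).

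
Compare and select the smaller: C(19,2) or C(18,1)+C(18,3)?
C(19,2)

Explanation: C(19,2)=171; C(18,1)+C(18,3)=18+816=834.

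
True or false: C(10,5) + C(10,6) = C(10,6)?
False

Solution: Pascal's identity gives C(11,6) = 462, whereas C(10,6) = 210.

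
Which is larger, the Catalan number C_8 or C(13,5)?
C_8

Working:
C_8 = C(16,8)/(8+1) = 12,870/9 = 1,430; C(13,5) = 1,287.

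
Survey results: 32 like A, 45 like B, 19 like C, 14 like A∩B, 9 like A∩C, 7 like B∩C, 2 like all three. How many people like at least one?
68

Working:
|A∪B∪C| = 32+45+19-14-9-7+2 = 68.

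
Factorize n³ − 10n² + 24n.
n³ − 10n² + 24n = n(n² − 10n + 24) = n(n − 4)(n − 6).

Answer: n(n − 4)(n − 6)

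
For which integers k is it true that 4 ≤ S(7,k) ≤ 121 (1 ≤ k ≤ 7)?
2, 6

Working:
S(7,1)=1; S(7,2)=63; S(7,3)=301; S(7,4)=350; S(7,5)=140; S(7,6)=21; S(7,7)=1. So valid k = 2, 6.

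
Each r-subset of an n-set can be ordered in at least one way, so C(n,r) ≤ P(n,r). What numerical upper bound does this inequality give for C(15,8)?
259,459,200
P(15,8) = 15·14·13·12·11·10·9·8 = 259,459,200, so C(15,8) ≤ 259,459,200. (The bound is loose by a factor of 8! = 40,320: C(15,8) = 259,459,200/40,320 = 6,435.)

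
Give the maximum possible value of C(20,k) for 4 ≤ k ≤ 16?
184,756

C(20,k) is maximised at the centre of the row: C(20,10) = 184,756.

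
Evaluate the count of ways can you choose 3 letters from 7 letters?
35

Working:
C(7,3) = 7! / (3! × (7-3)!)
         = 7! / (3! × 4!)
         = 35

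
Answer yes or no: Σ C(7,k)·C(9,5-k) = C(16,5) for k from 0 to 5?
Yes

Vandermonde's identity gives C(16,5) = 4,368; RHS C(16,5) = 4,368.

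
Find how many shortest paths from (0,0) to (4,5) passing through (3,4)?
70
To (3,4): C(7,3)=35. From there: C(2,1)=2. Total: 70.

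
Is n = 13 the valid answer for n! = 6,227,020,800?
13! = 13·12! = 13·479,001,600 = 6,227,020,800, which equals 6,227,020,800.

Answer: Yes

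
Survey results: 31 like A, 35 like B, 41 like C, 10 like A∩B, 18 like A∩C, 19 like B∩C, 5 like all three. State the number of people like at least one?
65

Reasoning: |A∪B∪C| = 31+35+41-10-18-19+5 = 65.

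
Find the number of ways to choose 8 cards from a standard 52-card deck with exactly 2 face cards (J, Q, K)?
253,333,080
12 face cards and 40 non-face cards: C(12,2) × C(40,6) = 66 × 3,838,380 = 253,333,080.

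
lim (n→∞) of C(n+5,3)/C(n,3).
Both numerator and denominator grow as n^3/3! for large n, so the ratio → 1.
Final answer: 1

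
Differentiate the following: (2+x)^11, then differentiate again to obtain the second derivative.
110(2+x)^9

Reasoning: First derivative: 11(2+x)^{10}. Second derivative: 11·10·(2+x)^{9} = 110(2+x)^{9}.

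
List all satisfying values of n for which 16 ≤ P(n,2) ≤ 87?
5, 6, 7, 8, 9

Solution: P(4,2)=12; P(5,2)=20; P(6,2)=30; P(7,2)=42; P(8,2)=56; P(9,2)=72; P(10,2)=90. So valid n = 5, 6, 7, 8, 9.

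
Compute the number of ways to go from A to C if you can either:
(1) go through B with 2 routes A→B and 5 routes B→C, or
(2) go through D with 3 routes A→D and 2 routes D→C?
16

Working:
Route via B: 2×5=10. Route via D: 3×2=6. Total: 16.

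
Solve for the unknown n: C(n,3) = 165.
11
C(n,3) = n(n−1)(n−2)/3! is increasing in n, and n(n−1)(n−2) = 3!·165 = 990 ≈ (n−1)^3 gives n ≈ 11.0. Check: C(9,3) = 84, C(10,3) = 120, C(11,3) = 165 ✓. So n = 11.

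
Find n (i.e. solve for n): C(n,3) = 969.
19
C(n,3) = n(n−1)(n−2)/3! is increasing in n, and n(n−1)(n−2) = 3!·969 = 5,814 ≈ (n−1)^3 gives n ≈ 19.0. Check: C(17,3) = 680, C(18,3) = 816, C(19,3) = 969 ✓. So n = 19.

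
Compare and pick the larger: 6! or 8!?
8!

Working:
6!=720, 8!=40,320. 8! > 6!.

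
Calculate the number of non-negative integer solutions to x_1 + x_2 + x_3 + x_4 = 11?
C(11+4-1, 4-1) = 364.

Answer: 364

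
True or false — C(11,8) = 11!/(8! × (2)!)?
False
The correct denominator is 8!×3!, giving C(11,8) = 165; the stated RHS is 11!/(8!×2!) = 495 ≠ 165, so the statement does not hold.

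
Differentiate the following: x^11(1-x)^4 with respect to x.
11x^10(1-x)^4 - 4x^11(1-x)^3

Explanation: Product rule: 11x^{10}(1-x)^{4} + x^11·(-4)(1-x)^{3}.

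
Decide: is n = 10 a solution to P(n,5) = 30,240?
Yes

Solution: P(10,5) = 10·9·8·7·6 = 30,240, which equals 30,240.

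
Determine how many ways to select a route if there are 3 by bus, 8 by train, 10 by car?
21
By the addition principle: 3 + 8 + 10 = 21.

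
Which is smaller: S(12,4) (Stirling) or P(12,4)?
P(12,4)

Explanation: S(12,4) = 4·S(11,4) + S(11,3) = 4·145,750 + 28,501 = 611,501; P(12,4) = 11,880.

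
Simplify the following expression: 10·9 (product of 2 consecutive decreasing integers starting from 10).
90

Working:
This is P(10,2) = 10!/(8)! = 90.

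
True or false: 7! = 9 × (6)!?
False

Working:
7! = 7 × 6! = 5,040, but 9 × 6! = 6,480.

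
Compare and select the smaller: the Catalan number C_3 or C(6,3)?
C_3 = C(6,3)/(3+1) = 20/4 = 5; C(6,3) = 20.
Final answer: C_3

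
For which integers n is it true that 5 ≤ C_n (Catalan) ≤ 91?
3, 4, 5

Solution: C_2=2; C_3=5; C_4=14; C_5=42; C_6=132. So valid n = 3, 4, 5.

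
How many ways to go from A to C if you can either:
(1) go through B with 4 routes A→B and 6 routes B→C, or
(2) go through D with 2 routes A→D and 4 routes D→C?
Route via B: 4×6=24. Route via D: 2×4=8. Total: 32.

Answer: 32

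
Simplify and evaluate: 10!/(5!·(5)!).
252

This is C(10,5) = 252.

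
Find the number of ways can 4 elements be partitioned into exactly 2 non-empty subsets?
This equals S(4,2), the Stirling number of the 2nd kind.
Using the Stirling recurrence: S(n,k) = k·S(n-1,k) + S(n-1,k-1)
S(4,2) = 2·S(3,2) + S(3,1)
         = 2·3 + 1
         = 6 + 1
         = 7
Final answer: 7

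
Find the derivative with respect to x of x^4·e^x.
(4x^3 + x^4)e^x

Working:
Product rule: d/dx[x^4]·e^x + x^4·d/dx[e^x] = 4x^{3}e^x + x^4e^x.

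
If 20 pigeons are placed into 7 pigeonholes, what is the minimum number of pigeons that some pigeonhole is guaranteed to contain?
3

Working:
Pigeonhole: ⌈20/7⌉ = 3.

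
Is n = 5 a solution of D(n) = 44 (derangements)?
Yes

D(5) = (5-1)·[D(4) + D(3)] = 4·[9 + 2] = 44, which equals 44.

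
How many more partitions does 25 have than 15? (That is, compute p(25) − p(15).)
Pentagonal recurrence p(n) = p(n−1) + p(n−2) − p(n−5) − p(n−7) + …: p(25) = p(24) + p(23) − p(20) − p(18) + p(13) + p(10) − p(3) = 1,575 + 1,255 − 627 − 385 + 101 + 42 − 3 = 1,958.
p(15) = p(14) + p(13) − p(10) − p(8) + p(3) + p(0) = 135 + 101 − 42 − 22 + 3 + 1 = 176.
Difference = 1,958 − 176 = 1,782.

Answer: 1,782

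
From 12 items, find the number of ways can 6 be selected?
924

Explanation: C(12,6) = 12! / (6! × (12-6)!)
         = 12! / (6! × 6!)
         = 924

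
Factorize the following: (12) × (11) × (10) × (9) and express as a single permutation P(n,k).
P(12,4) = 12!/(8)!

Product of 4 consecutive descending integers starting at 12: P(12,4) = 12!/8! = 11,880.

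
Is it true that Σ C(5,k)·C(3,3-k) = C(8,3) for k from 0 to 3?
True

Solution: Vandermonde's identity gives C(8,3) = 56; RHS C(8,3) = 56.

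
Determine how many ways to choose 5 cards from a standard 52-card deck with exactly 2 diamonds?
712,842

Explanation: 13 diamonds and 39 non-diamonds: C(13,2) × C(39,3) = 78 × 9139 = 712,842.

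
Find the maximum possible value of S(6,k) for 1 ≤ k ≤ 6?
Row S(6,k) for k = 1..6 (via S(n,k) = k·S(n−1,k) + S(n−1,k−1)): 1, 31, 90, 65, 15, 1. The row is unimodal; maximum at k = 3: 90.

Answer: 90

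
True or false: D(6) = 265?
True

Working:
Derangements of 6 elements: D(6) = (6-1)·[D(5) + D(4)] = 5·[44 + 9] = 265.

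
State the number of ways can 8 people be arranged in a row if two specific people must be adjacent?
10,080

Explanation: Treat pair as unit: (8-1)! arrangements × 2 internal orders = 10,080.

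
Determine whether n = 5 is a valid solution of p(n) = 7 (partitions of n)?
Yes

Pentagonal recurrence p(n) = p(n−1) + p(n−2) − p(n−5) − p(n−7) + …: p(5) = p(4) + p(3) − p(0) = 5 + 3 − 1 = 7, which equals 7.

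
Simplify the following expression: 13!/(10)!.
1,716

Reasoning: This equals 13×12×11 = 1,716.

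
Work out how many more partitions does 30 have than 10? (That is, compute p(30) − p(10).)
Pentagonal recurrence p(n) = p(n−1) + p(n−2) − p(n−5) − p(n−7) + …: p(30) = p(29) + p(28) − p(25) − p(23) + p(18) + p(15) − p(8) − p(4) = 4,565 + 3,718 − 1,958 − 1,255 + 385 + 176 − 22 − 5 = 5,604.
p(10) = p(9) + p(8) − p(5) − p(3) = 30 + 22 − 7 − 3 = 42.
Difference = 5,604 − 42 = 5,562.
Final answer: 5,562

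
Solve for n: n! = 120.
5

Reasoning: n! is strictly increasing. 3! = 6, 4! = 24, 5! = 120 ✓. So n = 5.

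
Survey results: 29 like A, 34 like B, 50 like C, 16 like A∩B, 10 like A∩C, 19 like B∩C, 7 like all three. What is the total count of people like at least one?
75

Explanation: |A∪B∪C| = 29+34+50-16-10-19+7 = 75.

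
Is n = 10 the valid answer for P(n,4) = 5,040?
Yes
P(10,4) = 10·9·8·7 = 5,040, which equals 5,040.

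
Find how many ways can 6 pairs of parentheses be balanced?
132

Reasoning: Using the Catalan number formula: C_n = C(2n, n) / (n+1)
C_6 = C(12, 6) / (6+1)
     = 924 / 7
     = 132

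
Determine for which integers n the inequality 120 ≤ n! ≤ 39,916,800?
5, 6, 7, 8, 9, 10, 11

Reasoning: n! is strictly increasing; 5! = 120 and 11! = 39,916,800, so valid n = 5, 6, 7, 8, 9, 10, 11.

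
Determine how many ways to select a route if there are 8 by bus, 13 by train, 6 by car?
27

Solution: By the addition principle: 8 + 13 + 6 = 27.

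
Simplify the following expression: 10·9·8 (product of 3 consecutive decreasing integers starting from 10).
This is P(10,3) = 10!/(7)! = 720.
Final answer: 720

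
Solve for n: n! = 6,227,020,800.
13

Explanation: n! is strictly increasing. 11! = 39,916,800, 12! = 479,001,600, 13! = 6,227,020,800 ✓. So n = 13.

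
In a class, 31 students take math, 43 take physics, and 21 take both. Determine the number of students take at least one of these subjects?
53

Working:
|A∪B| = |A|+|B|-|A∩B| = 31+43-21 = 53.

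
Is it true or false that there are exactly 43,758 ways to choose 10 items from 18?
C(18,10) = 43,758.
Final answer: True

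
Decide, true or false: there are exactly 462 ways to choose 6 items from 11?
C(11,6) = 462.
Final answer: True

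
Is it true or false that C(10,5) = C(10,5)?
Symmetry C(n,k) = C(n,n-k): C(10,5) = 252 and C(10,5) = 252. Both sides agree, so the statement holds.
Final answer: True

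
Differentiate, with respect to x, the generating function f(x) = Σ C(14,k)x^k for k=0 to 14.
Σ k·C(14,k)x^(k-1) for k=1 to 14

Explanation: Term-by-term differentiation gives Σ k·C(14,k)x^{k-1} for k=1 to 14.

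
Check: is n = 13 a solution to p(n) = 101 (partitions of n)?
Yes
Pentagonal recurrence p(n) = p(n−1) + p(n−2) − p(n−5) − p(n−7) + …: p(13) = p(12) + p(11) − p(8) − p(6) + p(1) = 77 + 56 − 22 − 11 + 1 = 101, which equals 101.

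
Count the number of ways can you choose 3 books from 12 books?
220

Reasoning: C(12,3) = 12! / (3! × (12-3)!)
         = 12! / (3! × 9!)
         = 220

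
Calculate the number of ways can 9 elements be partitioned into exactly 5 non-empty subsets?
6,951

This equals S(9,5), the Stirling number of the 2nd kind.
Using the Stirling recurrence: S(n,k) = k·S(n-1,k) + S(n-1,k-1)
S(9,5) = 5·S(8,5) + S(8,4)
         = 5·1050 + 1701
         = 5250 + 1701
         = 6,951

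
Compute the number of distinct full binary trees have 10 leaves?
4,862

Explanation: Using the Catalan number formula: C_n = C(2n, n) / (n+1)
C_9 = C(18, 9) / (9+1)
     = 48620 / 10
     = 4,862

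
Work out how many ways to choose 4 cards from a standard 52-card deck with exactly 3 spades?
13 spades and 39 non-spades: C(13,3) × C(39,1) = 286 × 39 = 11,154.
Final answer: 11,154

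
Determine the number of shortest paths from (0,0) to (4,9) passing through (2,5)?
315

Solution: To (2,5): C(7,2)=21. From there: C(6,2)=15. Total: 315.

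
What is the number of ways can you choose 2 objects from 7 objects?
21

Solution: C(7,2) = 7! / (2! × (7-2)!)
         = 7! / (2! × 5!)
         = 21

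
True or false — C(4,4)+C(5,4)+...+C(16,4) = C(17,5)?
True

Explanation: Hockey stick identity gives Σ = C(17,5) = 6,188; RHS C(17,5) = 6,188.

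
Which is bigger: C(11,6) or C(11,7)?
C(11,6)
C(11,6)=462, C(11,7)=330.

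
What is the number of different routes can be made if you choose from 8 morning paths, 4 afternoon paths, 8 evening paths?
256

Reasoning: By the multiplication principle: 8 × 4 × 8 = 256.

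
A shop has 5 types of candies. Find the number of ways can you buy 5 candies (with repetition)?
126

Explanation: Stars and bars: C(5+5-1, 5) = C(9, 5) = 126.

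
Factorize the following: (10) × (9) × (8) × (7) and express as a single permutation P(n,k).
P(10,4) = 10!/(6)!

Explanation: Product of 4 consecutive descending integers starting at 10: P(10,4) = 10!/6! = 5,040.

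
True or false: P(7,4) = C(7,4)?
False

Explanation: P(7,4) = 840 and C(7,4) = 35; P(n,r) = r! × C(n,r) so P > C whenever r ≥ 2.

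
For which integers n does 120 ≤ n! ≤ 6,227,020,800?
5, 6, 7, 8, 9, 10, 11, 12, 13

Working:
n! is strictly increasing; 5! = 120 and 13! = 6,227,020,800, so valid n = 5, 6, 7, 8, 9, 10, 11, 12, 13.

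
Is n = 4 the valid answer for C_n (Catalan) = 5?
No
C_4 = C(8,4)/(4+1) = 70/5 = 14, which does not equal 5.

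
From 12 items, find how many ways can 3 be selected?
220
C(12,3) = 12! / (3! × (12-3)!)
         = 12! / (3! × 9!)
         = 220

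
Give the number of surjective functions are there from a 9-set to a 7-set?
Onto functions = 7! × S(9,7)
First compute S(9,7) via recurrence:
Using the Stirling recurrence: S(n,k) = k·S(n-1,k) + S(n-1,k-1)
S(9,7) = 7·S(8,7) + S(8,6)
         = 7·28 + 266
         = 196 + 266
         = 462
Then: 5040 × 462 = 2,328,480

Answer: 2,328,480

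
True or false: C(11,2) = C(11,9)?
C(11,2) = C(11,11-2) by the symmetry property; both equal 55.

Answer: True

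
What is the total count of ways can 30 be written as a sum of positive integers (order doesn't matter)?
Pentagonal recurrence p(n) = p(n−1) + p(n−2) − p(n−5) − p(n−7) + …: p(30) = p(29) + p(28) − p(25) − p(23) + p(18) + p(15) − p(8) − p(4) = 4,565 + 3,718 − 1,958 − 1,255 + 385 + 176 − 22 − 5 = 5,604.

Answer: 5,604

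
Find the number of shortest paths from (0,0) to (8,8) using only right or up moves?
12,870

Solution: Choose 8 rights from 16 moves: C(16,8) = 12,870.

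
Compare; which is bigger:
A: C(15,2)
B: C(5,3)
A

Explanation: A=C(15,2)=105, B=C(5,3)=10.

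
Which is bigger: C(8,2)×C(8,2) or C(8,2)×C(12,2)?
C(8,2)×C(12,2)

Solution: C(8,2)×C(8,2)=784, C(8,2)×C(12,2)=1,848.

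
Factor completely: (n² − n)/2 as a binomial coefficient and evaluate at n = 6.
(n² − n)/2 = n(n−1)/2 = C(n,2). At n = 6: C(6,2) = 15.

Answer: C(n,2); C(6,2) = 15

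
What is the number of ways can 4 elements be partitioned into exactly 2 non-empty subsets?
This equals S(4,2), the Stirling number of the 2nd kind.
Using the Stirling recurrence: S(n,k) = k·S(n-1,k) + S(n-1,k-1)
S(4,2) = 2·S(3,2) + S(3,1)
         = 2·3 + 1
         = 6 + 1
         = 7

Answer: 7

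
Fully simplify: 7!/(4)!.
210
This equals 7×6×5 = 210.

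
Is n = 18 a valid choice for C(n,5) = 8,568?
Yes

Solution: C(18,5) = 18·17·16·15·14/5! = 1,028,160/120 = 8,568, which equals 8,568.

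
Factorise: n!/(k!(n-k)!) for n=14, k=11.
C(14,11) = 364

Explanation: This is the binomial coefficient C(14,11) = 364.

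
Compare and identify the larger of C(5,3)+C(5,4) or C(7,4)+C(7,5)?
C(7,4)+C(7,5)

First=15, Second=56.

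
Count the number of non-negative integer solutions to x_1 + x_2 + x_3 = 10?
66

C(10+3-1, 3-1) = 66.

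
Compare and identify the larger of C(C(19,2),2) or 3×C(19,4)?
C(C(19,2),2)

Solution: C(C(19,2),2)=14,535, 3×C(19,4)=11,628.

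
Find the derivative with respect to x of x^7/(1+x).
(7x^6(1+x) - x^7)/(1+x)²

Working:
Quotient rule: [7x^{6}(1+x) - x^7]/(1+x)².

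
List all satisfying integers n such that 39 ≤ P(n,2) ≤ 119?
7, 8, 9, 10, 11
P(6,2)=30; P(7,2)=42; P(8,2)=56; P(9,2)=72; P(10,2)=90; P(11,2)=110; P(12,2)=132. So valid n = 7, 8, 9, 10, 11.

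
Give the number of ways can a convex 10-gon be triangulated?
Using the Catalan number formula: C_n = C(2n, n) / (n+1)
C_8 = C(16, 8) / (8+1)
     = 12870 / 9
     = 1,430

Answer: 1,430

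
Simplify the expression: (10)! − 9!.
3,265,920

Reasoning: (10)! − 9! = (10)·9! − 9! = (10−1)·9! = 9·9! = 3,265,920.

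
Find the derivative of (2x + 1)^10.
20(2x + 1)^9

Reasoning: Chain rule: 10(2x+1)^{9} × 2 = 20(2x+1)^{9}.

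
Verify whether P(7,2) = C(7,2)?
False

Working:
P(7,2) = 42 but C(7,2) = 21; they differ by a factor of 2! = 2, so the statement does not hold.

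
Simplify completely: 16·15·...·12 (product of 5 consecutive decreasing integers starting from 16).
524,160

This is P(16,5) = 16!/(11)! = 524,160.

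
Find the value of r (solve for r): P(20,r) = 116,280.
4

Explanation: P(20,r) = 20·19·…·(20−r+1), a product of r factors. Multiplying down from 20: 20 = 20; 20·19 = 380; 20·19·18 = 6,840; 20·19·18·17 = 116,280 ✓ (4 factors). So r = 4.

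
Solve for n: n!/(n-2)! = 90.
10

Reasoning: n!/(n-2)! = n×(n-1), a product of 2 consecutive integers ≈ (n−0.5)^2. 90^(1/2) + 0.5 ≈ 10.0; check n = 10: 10×9 = 90 ✓. So n = 10.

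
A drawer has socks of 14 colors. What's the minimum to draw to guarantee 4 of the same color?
43

Solution: Worst case: 3 of each = 42. One more: 43.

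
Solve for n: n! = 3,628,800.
n! is strictly increasing. 8! = 40,320, 9! = 362,880, 10! = 3,628,800 ✓. So n = 10.

Answer: 10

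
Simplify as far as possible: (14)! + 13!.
93,405,312,000
(14)! + 13! = (14)·13! + 13! = (14+1)·13! = 15·13! = 93,405,312,000.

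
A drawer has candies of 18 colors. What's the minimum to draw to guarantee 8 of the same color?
Worst case: 7 of each = 126. One more: 127.

Answer: 127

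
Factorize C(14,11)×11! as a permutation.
P(14,11)
C(14,11)×11! = [14!/(11!(3)!)]×11! = 14!/(3)! = P(14,11) = 14,529,715,200.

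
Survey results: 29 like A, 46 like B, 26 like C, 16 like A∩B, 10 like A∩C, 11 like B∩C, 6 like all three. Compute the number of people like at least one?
70
|A∪B∪C| = 29+46+26-16-10-11+6 = 70.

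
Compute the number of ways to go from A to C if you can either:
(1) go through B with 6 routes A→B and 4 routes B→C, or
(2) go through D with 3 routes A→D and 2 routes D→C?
30

Route via B: 6×4=24. Route via D: 3×2=6. Total: 30.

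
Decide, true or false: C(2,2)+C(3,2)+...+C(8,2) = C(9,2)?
False

Working:
Hockey stick identity gives Σ = C(9,3) = 84; RHS C(9,2) = 36.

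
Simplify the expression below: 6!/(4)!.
30

Reasoning: This equals 6×5 = 30.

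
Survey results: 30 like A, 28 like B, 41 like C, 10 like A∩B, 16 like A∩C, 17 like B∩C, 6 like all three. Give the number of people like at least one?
62

Solution: |A∪B∪C| = 30+28+41-10-16-17+6 = 62.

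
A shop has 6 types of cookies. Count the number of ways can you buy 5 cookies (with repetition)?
252

Working:
Stars and bars: C(5+6-1, 5) = C(10, 5) = 252.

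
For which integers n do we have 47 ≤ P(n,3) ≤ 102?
P(4,3)=24; P(5,3)=60; P(6,3)=120. So valid n = 5.

Answer: 5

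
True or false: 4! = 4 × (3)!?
True

Working:
By definition n! = n × (n-1)!, so 4! = 4 × 3!.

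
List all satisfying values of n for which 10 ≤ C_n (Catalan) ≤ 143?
C_3=5; C_4=14; C_5=42; C_6=132; C_7=429. So valid n = 4, 5, 6.
Final answer: 4, 5, 6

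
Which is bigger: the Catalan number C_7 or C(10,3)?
C_7

Solution: C_7 = C(14,7)/(7+1) = 3,432/8 = 429; C(10,3) = 120.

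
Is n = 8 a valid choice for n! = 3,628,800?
8! = 8·7! = 8·5,040 = 40,320, which does not equal 3,628,800.
Final answer: No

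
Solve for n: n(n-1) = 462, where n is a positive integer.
22

Reasoning: n² − n − 462 = 0, so n = (1 ± √(1 + 4·462))/2 = (1 ± √1,849)/2 = (1 ± 43)/2, i.e. n = 22 or n = -21. Taking the positive root, n = 22 (check: 22×21 = 462).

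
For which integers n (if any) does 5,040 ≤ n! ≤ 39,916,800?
7, 8, 9, 10, 11

Reasoning: n! is strictly increasing; 7! = 5,040 and 11! = 39,916,800, so valid n = 7, 8, 9, 10, 11.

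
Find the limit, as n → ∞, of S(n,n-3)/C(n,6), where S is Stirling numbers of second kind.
The leading term of S(n,n-3) as a polynomial in n is (5)!!·C(n,6), so the ratio → (5)!! = 15.
Final answer: 15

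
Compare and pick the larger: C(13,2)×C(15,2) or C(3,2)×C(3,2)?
C(13,2)×C(15,2)

Working:
C(13,2)×C(15,2)=8,190, C(3,2)×C(3,2)=9.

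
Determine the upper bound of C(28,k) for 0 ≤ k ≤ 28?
Maximum at k = 14: C(28,14) = 40,116,600.

Answer: 40,116,600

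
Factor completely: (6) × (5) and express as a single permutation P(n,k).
P(6,2) = 6!/(4)!

Explanation: Product of 2 consecutive descending integers starting at 6: P(6,2) = 6!/4! = 30.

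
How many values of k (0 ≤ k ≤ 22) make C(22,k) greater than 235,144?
Row 22 is unimodal and symmetric about k=22/2. C(22,7)=170,544 ≤ 235,144; C(22,8)=319,770 > 235,144; by symmetry C(22,k) > 235,144 for k = 8..14. That's 14 - 8 + 1 = 7 values.

Answer: 7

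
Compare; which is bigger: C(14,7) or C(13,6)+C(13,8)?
C(14,7)

Working:
C(14,7)=3,432; C(13,6)+C(13,8)=1,716+1,287=3,003.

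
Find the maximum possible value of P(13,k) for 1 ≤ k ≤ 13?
6,227,020,800

Explanation: P(13,k) increases in k, so maximum at k = 13: 13! = 6,227,020,800.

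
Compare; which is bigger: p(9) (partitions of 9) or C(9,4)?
Pentagonal recurrence p(n) = p(n−1) + p(n−2) − p(n−5) − p(n−7) + …: p(9) = p(8) + p(7) − p(4) − p(2) = 22 + 15 − 5 − 2 = 30; C(9,4) = 126.

Answer: C(9,4)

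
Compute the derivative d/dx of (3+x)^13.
13(3+x)^12

Using the power rule: d/dx (3+x)^13 = 13(3+x)^{12}.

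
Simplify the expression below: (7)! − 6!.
4,320

Working:
(7)! − 6! = (7)·6! − 6! = (7−1)·6! = 6·6! = 4,320.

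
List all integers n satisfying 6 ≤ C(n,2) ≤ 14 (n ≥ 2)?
4, 5

C(3,2)=3; C(4,2)=6; C(5,2)=10; C(6,2)=15. So valid n = 4, 5.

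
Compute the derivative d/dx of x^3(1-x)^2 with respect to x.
3x^2(1-x)^2 - 2x^3(1-x)^1

Solution: Product rule: 3x^{2}(1-x)^{2} + x^3·(-2)(1-x)^{1}.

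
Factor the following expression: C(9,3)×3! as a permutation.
P(9,3)

Working:
C(9,3)×3! = [9!/(3!(6)!)]×3! = 9!/(6)! = P(9,3) = 504.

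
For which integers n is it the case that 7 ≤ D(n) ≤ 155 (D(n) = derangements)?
4, 5

Reasoning: Using D(n) = (n−1)[D(n−1) + D(n−2)] with D(1)=0, D(2)=1: D(3)=2; D(4)=9; D(5)=44; D(6)=265. So valid n = 4, 5.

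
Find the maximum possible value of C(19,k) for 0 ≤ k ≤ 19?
92,378

Reasoning: Maximum at k = 9 or k = 10: C(19,9) = 92,378.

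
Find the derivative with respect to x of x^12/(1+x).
(12x^11(1+x) - x^12)/(1+x)²

Solution: Quotient rule: [12x^{11}(1+x) - x^12]/(1+x)².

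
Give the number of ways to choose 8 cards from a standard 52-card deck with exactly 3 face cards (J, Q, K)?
144,761,760

Reasoning: 12 face cards and 40 non-face cards: C(12,3) × C(40,5) = 220 × 658,008 = 144,761,760.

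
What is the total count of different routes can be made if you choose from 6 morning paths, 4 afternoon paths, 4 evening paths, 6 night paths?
576

Solution: By the multiplication principle: 6 × 4 × 4 × 6 = 576.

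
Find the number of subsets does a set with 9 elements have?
512

Solution: Each element can be included or excluded: 2^9 = 512.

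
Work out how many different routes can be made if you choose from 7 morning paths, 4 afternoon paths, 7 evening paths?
196

Explanation: By the multiplication principle: 7 × 4 × 7 = 196.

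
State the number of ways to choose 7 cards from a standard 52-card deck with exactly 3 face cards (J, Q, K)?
20,105,800

Working:
12 face cards and 40 non-face cards: C(12,3) × C(40,4) = 220 × 91,390 = 20,105,800.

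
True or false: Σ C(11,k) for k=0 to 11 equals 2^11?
True

Explanation: Binomial theorem: Σ C(11,k) = (1+1)^11 = 2^11 = 2,048; RHS 2^11 = 2,048.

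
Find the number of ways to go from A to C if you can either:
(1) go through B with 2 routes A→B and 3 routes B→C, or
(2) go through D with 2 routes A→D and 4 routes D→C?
Route via B: 2×3=6. Route via D: 2×4=8. Total: 14.

Answer: 14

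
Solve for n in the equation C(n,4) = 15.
C(n,4) = n(n−1)(n−2)(n−3)/4! is increasing in n, and n(n−1)(n−2)(n−3) = 4!·15 = 360 ≈ (n−1.5)^4 gives n ≈ 5.9. Check: C(4,4) = 1, C(5,4) = 5, C(6,4) = 15 ✓. So n = 6.
Final answer: 6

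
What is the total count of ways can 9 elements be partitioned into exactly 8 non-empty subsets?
This equals S(9,8), the Stirling number of the 2nd kind.
Using the Stirling recurrence: S(n,k) = k·S(n-1,k) + S(n-1,k-1)
S(9,8) = 8·S(8,8) + S(8,7)
         = 8·1 + 28
         = 8 + 28
         = 36
Final answer: 36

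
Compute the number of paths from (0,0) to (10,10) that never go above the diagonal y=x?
16,796

Reasoning: Counted by the Catalan number C_10: C_10 = C(20,10)/(10+1) = 184,756/11 = 16,796.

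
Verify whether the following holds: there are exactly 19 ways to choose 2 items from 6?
C(6,2) = 15 ≠ 19.

Answer: False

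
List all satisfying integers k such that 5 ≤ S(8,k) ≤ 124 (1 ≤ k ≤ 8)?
7

Explanation: S(8,1)=1; S(8,2)=127; S(8,3)=966; S(8,4)=1,701; S(8,5)=1,050; S(8,6)=266; S(8,7)=28; S(8,8)=1. So valid k = 7.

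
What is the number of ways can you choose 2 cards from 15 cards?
105

Explanation: C(15,2) = 15! / (2! × (15-2)!)
         = 15! / (2! × 13!)
         = 105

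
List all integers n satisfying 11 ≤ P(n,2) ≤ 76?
P(3,2)=6; P(4,2)=12; P(5,2)=20; P(6,2)=30; P(7,2)=42; P(8,2)=56; P(9,2)=72; P(10,2)=90. So valid n = 4, 5, 6, 7, 8, 9.
Final answer: 4, 5, 6, 7, 8, 9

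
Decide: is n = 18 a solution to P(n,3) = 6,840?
No

Reasoning: P(18,3) = 18·17·16 = 4,896, which does not equal 6,840.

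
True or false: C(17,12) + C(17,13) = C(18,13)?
True
Pascal's identity C(n,k) + C(n,k+1) = C(n+1,k+1): 6,188 + 2,380 = 8,568 = C(18,13).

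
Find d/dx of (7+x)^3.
3(7+x)^2
Using the power rule: d/dx (7+x)^3 = 3(7+x)^{2}.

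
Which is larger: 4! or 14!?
14!

Explanation: 4!=24, 14!=87,178,291,200. 14! > 4!.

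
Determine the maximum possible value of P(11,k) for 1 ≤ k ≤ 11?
39,916,800

Explanation: P(11,k) increases in k, so maximum at k = 11: 11! = 39,916,800.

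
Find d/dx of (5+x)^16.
16(5+x)^15

Working:
Using the power rule: d/dx (5+x)^16 = 16(5+x)^{15}.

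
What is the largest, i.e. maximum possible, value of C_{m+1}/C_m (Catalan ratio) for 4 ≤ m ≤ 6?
C_{m+1}/C_m = 2(2m+1)/(m+2), which increases with m. Maximum at m = 6: 2·13/8 = 13/4.
Final answer: 13/4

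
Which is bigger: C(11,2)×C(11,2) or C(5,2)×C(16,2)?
C(11,2)×C(11,2)
C(11,2)×C(11,2)=3,025, C(5,2)×C(16,2)=1,200.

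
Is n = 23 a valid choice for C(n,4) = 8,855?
C(23,4) = 23·22·21·20/4! = 212,520/24 = 8,855, which equals 8,855.
Final answer: Yes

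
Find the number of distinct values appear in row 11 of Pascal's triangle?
6

Explanation: Row 11 has entries C(11,0)..C(11,11); by symmetry C(11,k)=C(11,11-k), giving 6 distinct values.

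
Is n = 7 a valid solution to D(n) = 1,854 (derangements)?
Yes
D(7) = (7-1)·[D(6) + D(5)] = 6·[265 + 44] = 1,854, which equals 1,854.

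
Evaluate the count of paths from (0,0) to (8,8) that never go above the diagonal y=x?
1,430
Counted by the Catalan number C_8: C_8 = C(16,8)/(8+1) = 12,870/9 = 1,430.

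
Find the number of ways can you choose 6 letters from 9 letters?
84

C(9,6) = 9! / (6! × (9-6)!)
         = 9! / (6! × 3!)
         = 84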